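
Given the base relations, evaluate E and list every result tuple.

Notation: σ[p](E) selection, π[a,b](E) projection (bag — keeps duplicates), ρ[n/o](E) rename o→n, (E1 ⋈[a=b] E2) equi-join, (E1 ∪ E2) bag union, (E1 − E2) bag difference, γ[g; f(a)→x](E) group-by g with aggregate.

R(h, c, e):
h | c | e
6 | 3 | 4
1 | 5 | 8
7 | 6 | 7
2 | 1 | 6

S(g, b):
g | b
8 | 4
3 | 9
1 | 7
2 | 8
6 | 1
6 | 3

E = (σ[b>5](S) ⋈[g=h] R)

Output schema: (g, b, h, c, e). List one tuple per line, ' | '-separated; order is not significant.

Stepwise |·|:
  S → 6
  σ[b>5](S) → 3
  R → 4
  (σ[b>5](S) ⋈[g=h] R) → 2

== RESULT ==
g | b | h | c | e
1 | 7 | 1 | 5 | 8
2 | 8 | 2 | 1 | 6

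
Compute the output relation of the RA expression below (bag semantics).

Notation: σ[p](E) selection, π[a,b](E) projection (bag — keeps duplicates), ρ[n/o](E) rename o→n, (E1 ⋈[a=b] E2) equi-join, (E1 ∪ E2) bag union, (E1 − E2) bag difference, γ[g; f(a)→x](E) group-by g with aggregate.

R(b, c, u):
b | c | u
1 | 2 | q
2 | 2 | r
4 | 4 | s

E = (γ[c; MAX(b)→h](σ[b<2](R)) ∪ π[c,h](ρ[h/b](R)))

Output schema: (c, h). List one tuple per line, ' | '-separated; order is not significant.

Stepwise |·|:
  R → 3
  σ[b<2](R) → 1
  γ[c; MAX(b)→h](σ[b<2](R)) → 1
  R → 3
  ρ[h/b](R) → 3
  π[c,h](ρ[h/b](R)) → 3
  (γ[c; MAX(b)→h](σ[b<2](R)) ∪ π[c,h](ρ[h/b](R))) → 4

== RESULT ==
c | h
2 | 1
2 | 1
2 | 2
4 | 4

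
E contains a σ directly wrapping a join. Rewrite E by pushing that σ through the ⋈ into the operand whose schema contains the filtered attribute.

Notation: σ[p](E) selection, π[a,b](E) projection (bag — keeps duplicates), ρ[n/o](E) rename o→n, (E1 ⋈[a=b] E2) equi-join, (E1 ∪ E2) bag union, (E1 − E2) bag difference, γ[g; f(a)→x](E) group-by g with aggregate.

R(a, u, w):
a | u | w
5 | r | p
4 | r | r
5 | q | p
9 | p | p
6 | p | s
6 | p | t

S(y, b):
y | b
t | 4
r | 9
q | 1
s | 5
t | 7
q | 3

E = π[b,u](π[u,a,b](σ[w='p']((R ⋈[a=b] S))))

σ filters on w, owned by the left side.
E' = π[b,u](π[u,a,b]((σ[w='p'](R) ⋈[a=b] S)))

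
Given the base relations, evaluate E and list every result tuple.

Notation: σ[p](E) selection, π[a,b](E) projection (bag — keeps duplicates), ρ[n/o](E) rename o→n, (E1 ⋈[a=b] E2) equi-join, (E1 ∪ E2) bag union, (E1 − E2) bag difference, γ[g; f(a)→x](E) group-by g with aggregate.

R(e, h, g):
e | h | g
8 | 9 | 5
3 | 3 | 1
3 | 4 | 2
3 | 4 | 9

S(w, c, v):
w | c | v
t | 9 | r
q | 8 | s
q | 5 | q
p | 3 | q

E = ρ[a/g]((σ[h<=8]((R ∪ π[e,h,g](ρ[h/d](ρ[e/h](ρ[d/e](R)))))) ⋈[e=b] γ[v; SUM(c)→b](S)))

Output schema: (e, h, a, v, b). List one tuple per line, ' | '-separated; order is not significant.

Per-node cardinality:
  R → 4
  R → 4
  ρ[d/e](R) → 4
  ρ[e/h](ρ[d/e](R)) → 4
  ρ[h/d](ρ[e/h](ρ[d/e](R))) → 4
  π[e,h,g](ρ[h/d](ρ[e/h](ρ[d/e](R)))) → 4
  (R ∪ π[e,h,g](ρ[h/d](ρ[e/h](ρ[d/e](R))))) → 8
  σ[h<=8]((R ∪ π[e,h,g](ρ[h/d](ρ[e/h](ρ[d/e](R)))))) → 7
  S → 4
  γ[v; SUM(c)→b](S) → 3
  (σ[h<=8]((R ∪ π[e,h,g](ρ[h/d](ρ[e/h](ρ[d/e](R)))))) ⋈[e=b] γ[v; SUM(c)→b](S)) → 1
  ρ[a/g]((σ[h<=8]((R ∪ π[e,h,g](ρ[h/d](ρ[e/h](ρ[d/e](R)))))) ⋈[e=b] γ[v; SUM(c)→b](S))) → 1

== RESULT ==
e | h | a | v | b
9 | 8 | 5 | r | 9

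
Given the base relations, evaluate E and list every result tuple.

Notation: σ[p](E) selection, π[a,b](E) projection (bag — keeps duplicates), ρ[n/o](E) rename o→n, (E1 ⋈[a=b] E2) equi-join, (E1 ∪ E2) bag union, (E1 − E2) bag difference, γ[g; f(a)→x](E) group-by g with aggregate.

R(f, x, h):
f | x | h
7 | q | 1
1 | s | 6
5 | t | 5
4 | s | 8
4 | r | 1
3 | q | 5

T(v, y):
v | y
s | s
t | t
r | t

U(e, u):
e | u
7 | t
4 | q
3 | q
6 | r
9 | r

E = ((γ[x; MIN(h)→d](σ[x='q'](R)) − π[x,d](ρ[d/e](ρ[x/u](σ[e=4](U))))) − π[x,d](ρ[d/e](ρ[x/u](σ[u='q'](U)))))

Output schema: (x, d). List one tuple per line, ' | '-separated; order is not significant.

Row counts bottom-up:
  R → 6
  σ[x='q'](R) → 2
  γ[x; MIN(h)→d](σ[x='q'](R)) → 1
  U → 5
  σ[e=4](U) → 1
  ρ[x/u](σ[e=4](U)) → 1
  ρ[d/e](ρ[x/u](σ[e=4](U))) → 1
  π[x,d](ρ[d/e](ρ[x/u](σ[e=4](U)))) → 1
  (γ[x; MIN(h)→d](σ[x='q'](R)) − π[x,d](ρ[d/e](ρ[x/u](σ[e=4](U))))) → 1
  U → 5
  σ[u='q'](U) → 2
  ρ[x/u](σ[u='q'](U)) → 2
  ρ[d/e](ρ[x/u](σ[u='q'](U))) → 2
  π[x,d](ρ[d/e](ρ[x/u](σ[u='q'](U)))) → 2
  ((γ[x; MIN(h)→d](σ[x='q'](R)) − π[x,d](ρ[d/e](ρ[x/u](σ[e=4](U))))) − π[x,d](ρ[d/e](ρ[x/u](σ[u='q'](U))))) → 1

== RESULT ==
x | d
q | 1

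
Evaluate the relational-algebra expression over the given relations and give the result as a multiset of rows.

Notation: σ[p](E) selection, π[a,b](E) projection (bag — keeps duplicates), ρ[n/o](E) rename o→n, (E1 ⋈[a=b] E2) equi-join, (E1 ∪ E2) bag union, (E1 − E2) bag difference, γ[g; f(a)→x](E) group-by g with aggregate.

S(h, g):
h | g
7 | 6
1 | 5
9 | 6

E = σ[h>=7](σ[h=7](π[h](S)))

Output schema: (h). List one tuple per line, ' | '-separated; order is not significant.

Stepwise |·|:
  S → 3
  π[h](S) → 3
  σ[h=7](π[h](S)) → 1
  σ[h>=7](σ[h=7](π[h](S))) → 1

== RESULT ==
h
7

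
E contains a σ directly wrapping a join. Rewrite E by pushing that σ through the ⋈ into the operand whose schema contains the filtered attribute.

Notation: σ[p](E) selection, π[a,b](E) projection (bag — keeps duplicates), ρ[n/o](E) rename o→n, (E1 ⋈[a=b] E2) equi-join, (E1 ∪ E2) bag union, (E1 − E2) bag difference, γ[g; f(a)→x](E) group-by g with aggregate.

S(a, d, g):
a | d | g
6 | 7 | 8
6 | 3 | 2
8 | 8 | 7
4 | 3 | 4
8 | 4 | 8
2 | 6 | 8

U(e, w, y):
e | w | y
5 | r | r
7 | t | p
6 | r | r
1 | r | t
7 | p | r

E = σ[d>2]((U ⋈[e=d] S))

σ filters on d, owned by the right side.
E' = (U ⋈[e=d] σ[d>2](S))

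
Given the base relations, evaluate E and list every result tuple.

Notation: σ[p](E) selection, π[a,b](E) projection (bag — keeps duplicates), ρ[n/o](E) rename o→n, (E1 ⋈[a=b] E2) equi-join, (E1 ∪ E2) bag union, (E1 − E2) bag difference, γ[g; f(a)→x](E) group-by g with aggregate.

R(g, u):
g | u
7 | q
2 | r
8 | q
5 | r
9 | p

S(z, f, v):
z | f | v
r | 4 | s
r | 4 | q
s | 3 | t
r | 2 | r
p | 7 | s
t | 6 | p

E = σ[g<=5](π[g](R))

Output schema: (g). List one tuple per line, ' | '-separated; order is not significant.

Row counts bottom-up:
  R → 5
  π[g](R) → 5
  σ[g<=5](π[g](R)) → 2

== RESULT ==
g
2
5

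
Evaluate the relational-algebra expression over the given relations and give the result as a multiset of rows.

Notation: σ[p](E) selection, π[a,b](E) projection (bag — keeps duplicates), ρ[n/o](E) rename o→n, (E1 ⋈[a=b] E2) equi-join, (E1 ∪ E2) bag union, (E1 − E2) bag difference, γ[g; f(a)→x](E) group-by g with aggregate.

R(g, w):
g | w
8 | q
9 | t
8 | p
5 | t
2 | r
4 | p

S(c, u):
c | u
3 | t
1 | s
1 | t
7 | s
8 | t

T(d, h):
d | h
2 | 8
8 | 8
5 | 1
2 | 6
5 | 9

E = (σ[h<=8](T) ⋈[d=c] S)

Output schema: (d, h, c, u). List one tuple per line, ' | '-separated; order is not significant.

Row counts bottom-up:
  T → 5
  σ[h<=8](T) → 4
  S → 5
  (σ[h<=8](T) ⋈[d=c] S) → 1

== RESULT ==
d | h | c | u
8 | 8 | 8 | t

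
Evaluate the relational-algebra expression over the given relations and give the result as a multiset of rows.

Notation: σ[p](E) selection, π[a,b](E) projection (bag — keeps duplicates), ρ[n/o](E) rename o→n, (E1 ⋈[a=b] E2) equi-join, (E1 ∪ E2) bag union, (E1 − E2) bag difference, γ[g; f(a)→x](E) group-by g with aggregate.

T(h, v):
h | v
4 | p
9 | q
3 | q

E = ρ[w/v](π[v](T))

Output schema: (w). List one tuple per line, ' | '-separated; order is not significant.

Row counts bottom-up:
  T → 3
  π[v](T) → 3
  ρ[w/v](π[v](T)) → 3

== RESULT ==
w
p
q
q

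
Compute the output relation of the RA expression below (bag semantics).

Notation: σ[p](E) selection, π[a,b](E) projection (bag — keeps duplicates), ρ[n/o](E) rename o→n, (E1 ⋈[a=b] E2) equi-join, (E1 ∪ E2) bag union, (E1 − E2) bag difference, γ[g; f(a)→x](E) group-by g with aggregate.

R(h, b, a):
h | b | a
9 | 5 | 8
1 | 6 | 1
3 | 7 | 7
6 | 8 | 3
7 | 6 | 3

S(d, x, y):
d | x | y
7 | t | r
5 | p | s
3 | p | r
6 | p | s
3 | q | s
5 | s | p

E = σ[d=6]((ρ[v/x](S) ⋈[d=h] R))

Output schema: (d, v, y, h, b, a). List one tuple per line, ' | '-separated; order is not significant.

Per-node cardinality:
  S → 6
  ρ[v/x](S) → 6
  R → 5
  (ρ[v/x](S) ⋈[d=h] R) → 4
  σ[d=6]((ρ[v/x](S) ⋈[d=h] R)) → 1

== RESULT ==
d | v | y | h | b | a
6 | p | s | 6 | 8 | 3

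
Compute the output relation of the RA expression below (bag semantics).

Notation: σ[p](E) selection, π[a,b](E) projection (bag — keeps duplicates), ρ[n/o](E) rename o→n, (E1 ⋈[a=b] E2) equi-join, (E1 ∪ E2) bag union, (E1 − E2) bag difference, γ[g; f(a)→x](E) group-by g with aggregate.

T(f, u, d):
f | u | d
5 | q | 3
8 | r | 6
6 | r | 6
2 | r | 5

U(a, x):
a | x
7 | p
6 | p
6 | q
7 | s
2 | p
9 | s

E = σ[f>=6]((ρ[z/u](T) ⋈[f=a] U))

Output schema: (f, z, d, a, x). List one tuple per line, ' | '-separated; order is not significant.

Stepwise |·|:
  T → 4
  ρ[z/u](T) → 4
  U → 6
  (ρ[z/u](T) ⋈[f=a] U) → 3
  σ[f>=6]((ρ[z/u](T) ⋈[f=a] U)) → 2

== RESULT ==
f | z | d | a | x
6 | r | 6 | 6 | p
6 | r | 6 | 6 | q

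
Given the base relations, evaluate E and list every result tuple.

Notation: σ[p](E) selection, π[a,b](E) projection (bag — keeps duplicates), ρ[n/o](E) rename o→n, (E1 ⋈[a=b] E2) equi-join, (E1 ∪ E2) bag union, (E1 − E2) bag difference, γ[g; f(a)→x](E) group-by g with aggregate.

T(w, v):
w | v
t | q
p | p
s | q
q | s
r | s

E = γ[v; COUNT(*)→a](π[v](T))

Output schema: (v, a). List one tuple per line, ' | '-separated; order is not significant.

Per-node cardinality:
  T → 5
  π[v](T) → 5
  γ[v; COUNT(*)→a](π[v](T)) → 3

== RESULT ==
v | a
p | 1
q | 2
s | 2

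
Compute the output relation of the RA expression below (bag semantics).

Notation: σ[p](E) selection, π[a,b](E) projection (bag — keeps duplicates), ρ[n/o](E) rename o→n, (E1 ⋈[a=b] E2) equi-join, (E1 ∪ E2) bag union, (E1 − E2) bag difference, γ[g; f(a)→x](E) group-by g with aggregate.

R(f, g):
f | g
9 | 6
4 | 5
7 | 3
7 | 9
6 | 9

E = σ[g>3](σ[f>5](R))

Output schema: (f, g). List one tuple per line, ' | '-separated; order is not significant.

Row counts bottom-up:
  R → 5
  σ[f>5](R) → 4
  σ[g>3](σ[f>5](R)) → 3

== RESULT ==
f | g
6 | 9
7 | 9
9 | 6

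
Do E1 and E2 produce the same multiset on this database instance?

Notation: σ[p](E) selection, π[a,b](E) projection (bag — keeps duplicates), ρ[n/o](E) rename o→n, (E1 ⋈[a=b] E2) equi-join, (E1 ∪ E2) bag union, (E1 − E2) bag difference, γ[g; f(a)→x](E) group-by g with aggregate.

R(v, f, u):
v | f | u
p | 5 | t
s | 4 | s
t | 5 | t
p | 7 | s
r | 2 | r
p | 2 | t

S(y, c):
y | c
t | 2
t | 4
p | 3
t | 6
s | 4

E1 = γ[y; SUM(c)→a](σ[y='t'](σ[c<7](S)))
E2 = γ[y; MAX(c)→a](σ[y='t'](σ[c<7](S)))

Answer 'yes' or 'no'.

E1 per-node cardinality:
  S → 5
  σ[c<7](S) → 5
  σ[y='t'](σ[c<7](S)) → 3
  γ[y; SUM(c)→a](σ[y='t'](σ[c<7](S))) → 1
E2 per-node cardinality:
  S → 5
  σ[c<7](S) → 5
  σ[y='t'](σ[c<7](S)) → 3
  γ[y; MAX(c)→a](σ[y='t'](σ[c<7](S))) → 1

E1 result:
y | a
t | 12
E2 result:
y | a
t | 6
Witness: ('t', 6) appears 0× in E1 but 1× in E2.

no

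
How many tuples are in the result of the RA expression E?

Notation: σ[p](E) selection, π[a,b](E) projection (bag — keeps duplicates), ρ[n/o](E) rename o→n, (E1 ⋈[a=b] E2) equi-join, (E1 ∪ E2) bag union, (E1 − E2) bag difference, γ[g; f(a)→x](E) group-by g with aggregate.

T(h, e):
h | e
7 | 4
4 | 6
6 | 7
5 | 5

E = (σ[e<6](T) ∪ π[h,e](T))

Row counts bottom-up:
  T → 4
  σ[e<6](T) → 2
  T → 4
  π[h,e](T) → 4
  (σ[e<6](T) ∪ π[h,e](T)) → 6

|E| = 6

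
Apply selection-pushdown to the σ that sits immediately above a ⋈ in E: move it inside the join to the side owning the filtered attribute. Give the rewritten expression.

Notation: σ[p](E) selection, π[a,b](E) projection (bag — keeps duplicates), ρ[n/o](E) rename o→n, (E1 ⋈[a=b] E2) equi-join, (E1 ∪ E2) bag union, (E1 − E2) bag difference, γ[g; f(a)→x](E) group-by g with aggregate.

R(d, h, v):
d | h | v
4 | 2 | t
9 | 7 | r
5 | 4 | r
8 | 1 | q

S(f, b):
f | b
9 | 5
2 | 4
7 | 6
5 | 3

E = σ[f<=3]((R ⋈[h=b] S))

σ filters on f, owned by the right side.
E' = (R ⋈[h=b] σ[f<=3](S))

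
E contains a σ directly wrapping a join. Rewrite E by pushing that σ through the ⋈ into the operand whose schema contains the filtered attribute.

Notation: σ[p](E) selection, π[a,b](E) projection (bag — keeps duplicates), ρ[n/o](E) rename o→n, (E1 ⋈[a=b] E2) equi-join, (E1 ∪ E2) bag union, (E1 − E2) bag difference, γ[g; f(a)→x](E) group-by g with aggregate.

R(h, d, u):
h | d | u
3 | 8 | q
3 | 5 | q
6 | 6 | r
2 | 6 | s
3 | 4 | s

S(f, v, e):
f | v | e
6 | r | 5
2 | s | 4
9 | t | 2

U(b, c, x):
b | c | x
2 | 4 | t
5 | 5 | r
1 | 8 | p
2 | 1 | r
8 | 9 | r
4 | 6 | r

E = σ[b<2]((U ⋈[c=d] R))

σ filters on b, owned by the left side.
E' = (σ[b<2](U) ⋈[c=d] R)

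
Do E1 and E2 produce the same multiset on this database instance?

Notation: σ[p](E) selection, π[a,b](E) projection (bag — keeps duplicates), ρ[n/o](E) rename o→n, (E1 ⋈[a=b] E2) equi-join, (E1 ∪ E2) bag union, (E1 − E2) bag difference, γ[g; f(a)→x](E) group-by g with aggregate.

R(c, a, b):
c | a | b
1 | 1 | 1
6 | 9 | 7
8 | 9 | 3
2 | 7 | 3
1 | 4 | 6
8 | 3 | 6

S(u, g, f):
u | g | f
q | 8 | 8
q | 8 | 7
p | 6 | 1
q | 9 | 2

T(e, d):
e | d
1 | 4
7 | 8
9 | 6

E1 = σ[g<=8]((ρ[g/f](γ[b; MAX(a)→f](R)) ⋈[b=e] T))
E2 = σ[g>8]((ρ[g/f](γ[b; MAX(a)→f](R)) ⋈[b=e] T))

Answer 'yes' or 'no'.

E1 row counts bottom-up:
  R → 6
  γ[b; MAX(a)→f](R) → 4
  ρ[g/f](γ[b; MAX(a)→f](R)) → 4
  T → 3
  (ρ[g/f](γ[b; MAX(a)→f](R)) ⋈[b=e] T) → 2
  σ[g<=8]((ρ[g/f](γ[b; MAX(a)→f](R)) ⋈[b=e] T)) → 1
E2 row counts bottom-up:
  R → 6
  γ[b; MAX(a)→f](R) → 4
  ρ[g/f](γ[b; MAX(a)→f](R)) → 4
  T → 3
  (ρ[g/f](γ[b; MAX(a)→f](R)) ⋈[b=e] T) → 2
  σ[g>8]((ρ[g/f](γ[b; MAX(a)→f](R)) ⋈[b=e] T)) → 1

E1 result:
b | g | e | d
1 | 1 | 1 | 4
E2 result:
b | g | e | d
7 | 9 | 7 | 8
Witness: (1, 1, 1, 4) appears 1× in E1 but 0× in E2.

no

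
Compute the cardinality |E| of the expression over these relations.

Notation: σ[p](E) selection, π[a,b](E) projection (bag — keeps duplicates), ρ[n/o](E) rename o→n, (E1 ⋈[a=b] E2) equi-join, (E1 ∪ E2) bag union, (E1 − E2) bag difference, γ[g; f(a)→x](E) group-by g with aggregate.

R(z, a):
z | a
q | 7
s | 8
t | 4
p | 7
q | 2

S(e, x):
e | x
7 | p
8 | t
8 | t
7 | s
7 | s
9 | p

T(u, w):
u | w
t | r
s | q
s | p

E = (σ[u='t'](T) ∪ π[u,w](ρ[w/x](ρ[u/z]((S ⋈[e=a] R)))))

Per-node cardinality:
  T → 3
  σ[u='t'](T) → 1
  S → 6
  R → 5
  (S ⋈[e=a] R) → 8
  ρ[u/z]((S ⋈[e=a] R)) → 8
  ρ[w/x](ρ[u/z]((S ⋈[e=a] R))) → 8
  π[u,w](ρ[w/x](ρ[u/z]((S ⋈[e=a] R)))) → 8
  (σ[u='t'](T) ∪ π[u,w](ρ[w/x](ρ[u/z]((S ⋈[e=a] R))))) → 9

|E| = 9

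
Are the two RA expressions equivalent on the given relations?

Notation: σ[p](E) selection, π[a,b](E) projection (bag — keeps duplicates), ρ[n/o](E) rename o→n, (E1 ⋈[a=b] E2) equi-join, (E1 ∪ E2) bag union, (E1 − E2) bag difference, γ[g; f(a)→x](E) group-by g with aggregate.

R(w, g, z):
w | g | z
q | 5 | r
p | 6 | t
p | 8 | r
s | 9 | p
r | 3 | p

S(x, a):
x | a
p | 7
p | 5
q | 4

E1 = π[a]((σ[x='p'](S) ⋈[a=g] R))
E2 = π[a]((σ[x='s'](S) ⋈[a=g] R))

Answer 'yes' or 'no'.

E1 subexpression sizes:
  S → 3
  σ[x='p'](S) → 2
  R → 5
  (σ[x='p'](S) ⋈[a=g] R) → 1
  π[a]((σ[x='p'](S) ⋈[a=g] R)) → 1
E2 subexpression sizes:
  S → 3
  σ[x='s'](S) → 0
  R → 5
  (σ[x='s'](S) ⋈[a=g] R) → 0
  π[a]((σ[x='s'](S) ⋈[a=g] R)) → 0

E1 result:
a
5
E2 result:
a
(0 rows)
Witness: (5,) appears 1× in E1 but 0× in E2.

no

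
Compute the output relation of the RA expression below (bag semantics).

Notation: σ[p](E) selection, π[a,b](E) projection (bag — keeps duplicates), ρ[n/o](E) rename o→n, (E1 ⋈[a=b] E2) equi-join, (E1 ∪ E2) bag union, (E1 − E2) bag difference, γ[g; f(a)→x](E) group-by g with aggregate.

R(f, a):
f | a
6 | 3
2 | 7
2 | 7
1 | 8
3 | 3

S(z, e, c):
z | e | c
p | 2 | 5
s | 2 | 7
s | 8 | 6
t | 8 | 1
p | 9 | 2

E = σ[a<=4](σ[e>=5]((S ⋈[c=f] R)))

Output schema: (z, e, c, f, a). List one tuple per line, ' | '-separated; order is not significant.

Subexpression sizes:
  S → 5
  R → 5
  (S ⋈[c=f] R) → 4
  σ[e>=5]((S ⋈[c=f] R)) → 4
  σ[a<=4](σ[e>=5]((S ⋈[c=f] R))) → 1

== RESULT ==
z | e | c | f | a
s | 8 | 6 | 6 | 3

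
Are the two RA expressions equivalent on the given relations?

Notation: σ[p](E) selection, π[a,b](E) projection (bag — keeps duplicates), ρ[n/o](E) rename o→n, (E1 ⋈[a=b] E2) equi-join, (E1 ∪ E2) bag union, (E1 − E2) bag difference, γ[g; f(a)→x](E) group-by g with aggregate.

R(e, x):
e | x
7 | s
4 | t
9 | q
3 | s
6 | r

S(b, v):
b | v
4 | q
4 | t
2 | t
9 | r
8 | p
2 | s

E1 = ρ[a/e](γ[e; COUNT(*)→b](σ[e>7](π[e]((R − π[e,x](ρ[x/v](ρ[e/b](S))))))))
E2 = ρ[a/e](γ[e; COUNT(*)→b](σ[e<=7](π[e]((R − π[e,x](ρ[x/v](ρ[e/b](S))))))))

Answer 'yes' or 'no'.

E1 subexpression sizes:
  R → 5
  S → 6
  ρ[e/b](S) → 6
  ρ[x/v](ρ[e/b](S)) → 6
  π[e,x](ρ[x/v](ρ[e/b](S))) → 6
  (R − π[e,x](ρ[x/v](ρ[e/b](S)))) → 4
  π[e]((R − π[e,x](ρ[x/v](ρ[e/b](S))))) → 4
  σ[e>7](π[e]((R − π[e,x](ρ[x/v](ρ[e/b](S)))))) → 1
  γ[e; COUNT(*)→b](σ[e>7](π[e]((R − π[e,x](ρ[x/v](ρ[e/b](S))))))) → 1
  ρ[a/e](γ[e; COUNT(*)→b](σ[e>7](π[e]((R − π[e,x](ρ[x/v](ρ[e/b](S)))))))) → 1
E2 subexpression sizes:
  R → 5
  S → 6
  ρ[e/b](S) → 6
  ρ[x/v](ρ[e/b](S)) → 6
  π[e,x](ρ[x/v](ρ[e/b](S))) → 6
  (R − π[e,x](ρ[x/v](ρ[e/b](S)))) → 4
  π[e]((R − π[e,x](ρ[x/v](ρ[e/b](S))))) → 4
  σ[e<=7](π[e]((R − π[e,x](ρ[x/v](ρ[e/b](S)))))) → 3
  γ[e; COUNT(*)→b](σ[e<=7](π[e]((R − π[e,x](ρ[x/v](ρ[e/b](S))))))) → 3
  ρ[a/e](γ[e; COUNT(*)→b](σ[e<=7](π[e]((R − π[e,x](ρ[x/v](ρ[e/b](S)))))))) → 3

E1 result:
a | b
9 | 1
E2 result:
a | b
3 | 1
6 | 1
7 | 1
Witness: (3, 1) appears 0× in E1 but 1× in E2.

no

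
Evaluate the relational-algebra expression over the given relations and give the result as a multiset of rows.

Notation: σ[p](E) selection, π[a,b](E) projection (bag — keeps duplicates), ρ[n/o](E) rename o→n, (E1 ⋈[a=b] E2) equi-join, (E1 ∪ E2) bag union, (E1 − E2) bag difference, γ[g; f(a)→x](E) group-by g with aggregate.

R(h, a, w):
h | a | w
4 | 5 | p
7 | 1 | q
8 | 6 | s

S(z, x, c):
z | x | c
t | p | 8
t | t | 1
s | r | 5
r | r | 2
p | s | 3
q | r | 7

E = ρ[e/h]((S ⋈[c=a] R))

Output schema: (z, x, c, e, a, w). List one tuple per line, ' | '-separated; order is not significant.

Stepwise |·|:
  S → 6
  R → 3
  (S ⋈[c=a] R) → 2
  ρ[e/h]((S ⋈[c=a] R)) → 2

== RESULT ==
z | x | c | e | a | w
s | r | 5 | 4 | 5 | p
t | t | 1 | 7 | 1 | q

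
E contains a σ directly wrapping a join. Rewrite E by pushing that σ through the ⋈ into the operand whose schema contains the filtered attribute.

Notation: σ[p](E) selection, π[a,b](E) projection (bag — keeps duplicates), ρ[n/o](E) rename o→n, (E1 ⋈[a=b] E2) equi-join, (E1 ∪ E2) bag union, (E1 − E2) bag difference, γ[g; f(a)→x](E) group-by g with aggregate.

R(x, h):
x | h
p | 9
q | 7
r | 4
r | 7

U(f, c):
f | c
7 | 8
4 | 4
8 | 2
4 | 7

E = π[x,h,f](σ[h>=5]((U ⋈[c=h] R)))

σ filters on h, owned by the right side.
E' = π[x,h,f]((U ⋈[c=h] σ[h>=5](R)))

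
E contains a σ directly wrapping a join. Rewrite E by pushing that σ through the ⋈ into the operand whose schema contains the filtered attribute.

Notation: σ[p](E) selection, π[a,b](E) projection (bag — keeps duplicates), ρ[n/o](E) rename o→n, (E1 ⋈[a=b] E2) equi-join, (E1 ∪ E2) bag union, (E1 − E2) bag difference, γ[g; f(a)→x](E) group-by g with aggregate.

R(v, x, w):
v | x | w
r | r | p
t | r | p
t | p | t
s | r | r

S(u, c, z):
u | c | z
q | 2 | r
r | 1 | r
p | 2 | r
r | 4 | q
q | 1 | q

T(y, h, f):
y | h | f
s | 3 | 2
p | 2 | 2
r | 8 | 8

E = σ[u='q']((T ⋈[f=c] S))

σ filters on u, owned by the right side.
E' = (T ⋈[f=c] σ[u='q'](S))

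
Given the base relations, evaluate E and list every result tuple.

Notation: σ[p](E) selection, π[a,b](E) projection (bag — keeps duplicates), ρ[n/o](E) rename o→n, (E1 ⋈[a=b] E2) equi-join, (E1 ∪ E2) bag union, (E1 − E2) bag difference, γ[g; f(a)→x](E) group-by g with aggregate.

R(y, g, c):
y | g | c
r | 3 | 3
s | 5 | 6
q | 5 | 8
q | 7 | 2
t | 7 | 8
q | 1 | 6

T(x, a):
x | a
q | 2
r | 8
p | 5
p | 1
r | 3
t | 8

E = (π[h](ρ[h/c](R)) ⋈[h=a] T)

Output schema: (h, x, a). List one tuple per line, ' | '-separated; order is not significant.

Subexpression sizes:
  R → 6
  ρ[h/c](R) → 6
  π[h](ρ[h/c](R)) → 6
  T → 6
  (π[h](ρ[h/c](R)) ⋈[h=a] T) → 6

== RESULT ==
h | x | a
2 | q | 2
3 | r | 3
8 | r | 8
8 | r | 8
8 | t | 8
8 | t | 8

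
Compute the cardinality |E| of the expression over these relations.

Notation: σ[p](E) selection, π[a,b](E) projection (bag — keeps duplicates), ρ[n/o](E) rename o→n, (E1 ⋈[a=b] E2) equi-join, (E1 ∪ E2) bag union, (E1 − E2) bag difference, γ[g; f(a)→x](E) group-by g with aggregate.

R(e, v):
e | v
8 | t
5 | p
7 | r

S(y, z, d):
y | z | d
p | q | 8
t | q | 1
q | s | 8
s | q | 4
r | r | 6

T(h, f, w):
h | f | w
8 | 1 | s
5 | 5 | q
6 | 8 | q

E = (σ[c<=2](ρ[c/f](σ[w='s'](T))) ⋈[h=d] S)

Per-node cardinality:
  T → 3
  σ[w='s'](T) → 1
  ρ[c/f](σ[w='s'](T)) → 1
  σ[c<=2](ρ[c/f](σ[w='s'](T))) → 1
  S → 5
  (σ[c<=2](ρ[c/f](σ[w='s'](T))) ⋈[h=d] S) → 2

|E| = 2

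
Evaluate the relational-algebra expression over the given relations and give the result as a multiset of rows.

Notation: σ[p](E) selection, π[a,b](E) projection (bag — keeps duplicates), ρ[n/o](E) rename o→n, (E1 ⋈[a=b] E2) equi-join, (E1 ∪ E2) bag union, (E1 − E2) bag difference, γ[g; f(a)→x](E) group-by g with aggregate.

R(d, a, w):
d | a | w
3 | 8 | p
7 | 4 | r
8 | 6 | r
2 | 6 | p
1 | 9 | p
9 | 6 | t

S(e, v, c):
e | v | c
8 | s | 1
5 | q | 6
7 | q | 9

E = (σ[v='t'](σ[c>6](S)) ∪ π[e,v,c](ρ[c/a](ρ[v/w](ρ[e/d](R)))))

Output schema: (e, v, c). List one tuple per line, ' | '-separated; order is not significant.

Row counts bottom-up:
  S → 3
  σ[c>6](S) → 1
  σ[v='t'](σ[c>6](S)) → 0
  R → 6
  ρ[e/d](R) → 6
  ρ[v/w](ρ[e/d](R)) → 6
  ρ[c/a](ρ[v/w](ρ[e/d](R))) → 6
  π[e,v,c](ρ[c/a](ρ[v/w](ρ[e/d](R)))) → 6
  (σ[v='t'](σ[c>6](S)) ∪ π[e,v,c](ρ[c/a](ρ[v/w](ρ[e/d](R))))) → 6

== RESULT ==
e | v | c
1 | p | 9
2 | p | 6
3 | p | 8
7 | r | 4
8 | r | 6
9 | t | 6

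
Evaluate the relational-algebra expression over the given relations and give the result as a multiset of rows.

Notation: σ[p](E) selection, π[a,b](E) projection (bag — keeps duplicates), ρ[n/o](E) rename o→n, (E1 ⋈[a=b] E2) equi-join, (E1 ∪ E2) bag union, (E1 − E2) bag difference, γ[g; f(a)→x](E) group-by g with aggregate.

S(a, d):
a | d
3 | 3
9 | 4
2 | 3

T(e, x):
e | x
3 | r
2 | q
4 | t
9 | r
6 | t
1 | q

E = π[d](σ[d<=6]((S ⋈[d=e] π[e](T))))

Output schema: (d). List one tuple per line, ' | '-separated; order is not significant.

Per-node cardinality:
  S → 3
  T → 6
  π[e](T) → 6
  (S ⋈[d=e] π[e](T)) → 3
  σ[d<=6]((S ⋈[d=e] π[e](T))) → 3
  π[d](σ[d<=6]((S ⋈[d=e] π[e](T)))) → 3

== RESULT ==
d
3
3
4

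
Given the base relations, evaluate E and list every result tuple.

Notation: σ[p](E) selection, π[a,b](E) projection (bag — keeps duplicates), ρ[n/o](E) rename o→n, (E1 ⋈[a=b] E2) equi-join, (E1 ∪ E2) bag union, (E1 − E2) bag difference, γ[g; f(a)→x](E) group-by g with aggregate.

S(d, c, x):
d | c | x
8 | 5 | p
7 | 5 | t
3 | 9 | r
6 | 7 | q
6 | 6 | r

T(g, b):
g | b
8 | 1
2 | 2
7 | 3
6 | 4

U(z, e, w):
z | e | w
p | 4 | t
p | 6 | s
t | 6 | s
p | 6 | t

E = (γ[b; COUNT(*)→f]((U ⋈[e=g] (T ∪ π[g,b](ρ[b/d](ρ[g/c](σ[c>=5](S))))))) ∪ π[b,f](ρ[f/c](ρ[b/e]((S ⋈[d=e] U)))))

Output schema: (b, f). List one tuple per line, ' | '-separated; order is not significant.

Stepwise |·|:
  U → 4
  T → 4
  S → 5
  σ[c>=5](S) → 5
  ρ[g/c](σ[c>=5](S)) → 5
  ρ[b/d](ρ[g/c](σ[c>=5](S))) → 5
  π[g,b](ρ[b/d](ρ[g/c](σ[c>=5](S)))) → 5
  (T ∪ π[g,b](ρ[b/d](ρ[g/c](σ[c>=5](S))))) → 9
  (U ⋈[e=g] (T ∪ π[g,b](ρ[b/d](ρ[g/c](σ[c>=5](S)))))) → 6
  γ[b; COUNT(*)→f]((U ⋈[e=g] (T ∪ π[g,b](ρ[b/d](ρ[g/c](σ[c>=5](S))))))) → 2
  S → 5
  U → 4
  (S ⋈[d=e] U) → 6
  ρ[b/e]((S ⋈[d=e] U)) → 6
  ρ[f/c](ρ[b/e]((S ⋈[d=e] U))) → 6
  π[b,f](ρ[f/c](ρ[b/e]((S ⋈[d=e] U)))) → 6
  (γ[b; COUNT(*)→f]((U ⋈[e=g] (T ∪ π[g,b](ρ[b/d](ρ[g/c](σ[c>=5](S))))))) ∪ π[b,f](ρ[f/c](ρ[b/e]((S ⋈[d=e] U))))) → 8

== RESULT ==
b | f
4 | 3
6 | 3
6 | 6
6 | 6
6 | 6
6 | 7
6 | 7
6 | 7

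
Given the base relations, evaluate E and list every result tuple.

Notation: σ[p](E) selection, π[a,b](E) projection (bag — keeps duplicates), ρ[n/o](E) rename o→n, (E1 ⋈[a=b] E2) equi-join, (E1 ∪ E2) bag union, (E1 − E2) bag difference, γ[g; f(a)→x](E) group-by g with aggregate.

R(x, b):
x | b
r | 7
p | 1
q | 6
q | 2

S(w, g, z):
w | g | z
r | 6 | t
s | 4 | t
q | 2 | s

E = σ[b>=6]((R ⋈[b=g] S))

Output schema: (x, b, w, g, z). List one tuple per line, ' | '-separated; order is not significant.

Row counts bottom-up:
  R → 4
  S → 3
  (R ⋈[b=g] S) → 2
  σ[b>=6]((R ⋈[b=g] S)) → 1

== RESULT ==
x | b | w | g | z
q | 6 | r | 6 | t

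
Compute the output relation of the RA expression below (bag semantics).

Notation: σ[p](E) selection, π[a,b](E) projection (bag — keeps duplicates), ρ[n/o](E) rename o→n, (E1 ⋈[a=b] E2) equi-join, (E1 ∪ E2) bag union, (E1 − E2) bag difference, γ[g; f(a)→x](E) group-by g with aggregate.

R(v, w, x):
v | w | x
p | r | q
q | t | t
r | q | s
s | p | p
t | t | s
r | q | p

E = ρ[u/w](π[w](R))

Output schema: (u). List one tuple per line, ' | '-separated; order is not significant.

Stepwise |·|:
  R → 6
  π[w](R) → 6
  ρ[u/w](π[w](R)) → 6

== RESULT ==
u
p
q
q
r
t
t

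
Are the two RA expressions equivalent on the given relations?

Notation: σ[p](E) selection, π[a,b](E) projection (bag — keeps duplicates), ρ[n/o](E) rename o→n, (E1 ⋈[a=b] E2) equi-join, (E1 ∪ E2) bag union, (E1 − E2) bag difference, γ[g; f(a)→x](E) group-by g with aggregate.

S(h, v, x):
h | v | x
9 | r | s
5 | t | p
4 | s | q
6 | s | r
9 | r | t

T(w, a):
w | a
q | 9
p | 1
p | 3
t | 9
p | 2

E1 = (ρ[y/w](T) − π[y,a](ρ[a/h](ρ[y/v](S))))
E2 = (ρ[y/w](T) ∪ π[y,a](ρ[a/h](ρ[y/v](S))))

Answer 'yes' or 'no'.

E1 subexpression sizes:
  T → 5
  ρ[y/w](T) → 5
  S → 5
  ρ[y/v](S) → 5
  ρ[a/h](ρ[y/v](S)) → 5
  π[y,a](ρ[a/h](ρ[y/v](S))) → 5
  (ρ[y/w](T) − π[y,a](ρ[a/h](ρ[y/v](S)))) → 5
E2 subexpression sizes:
  T → 5
  ρ[y/w](T) → 5
  S → 5
  ρ[y/v](S) → 5
  ρ[a/h](ρ[y/v](S)) → 5
  π[y,a](ρ[a/h](ρ[y/v](S))) → 5
  (ρ[y/w](T) ∪ π[y,a](ρ[a/h](ρ[y/v](S)))) → 10

E1 result:
y | a
p | 1
p | 2
p | 3
q | 9
t | 9
E2 result:
y | a
p | 1
p | 2
p | 3
q | 9
r | 9
r | 9
s | 4
s | 6
t | 5
t | 9
Witness: ('s', 6) appears 0× in E1 but 1× in E2.

no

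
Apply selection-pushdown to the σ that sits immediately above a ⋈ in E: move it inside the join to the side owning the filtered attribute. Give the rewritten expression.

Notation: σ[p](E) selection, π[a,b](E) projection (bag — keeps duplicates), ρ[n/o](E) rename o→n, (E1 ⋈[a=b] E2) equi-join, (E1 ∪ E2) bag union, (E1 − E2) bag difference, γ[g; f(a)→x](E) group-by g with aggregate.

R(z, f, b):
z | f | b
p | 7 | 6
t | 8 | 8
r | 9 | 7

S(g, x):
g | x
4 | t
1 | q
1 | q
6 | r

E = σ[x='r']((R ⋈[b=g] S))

σ filters on x, owned by the right side.
E' = (R ⋈[b=g] σ[x='r'](S))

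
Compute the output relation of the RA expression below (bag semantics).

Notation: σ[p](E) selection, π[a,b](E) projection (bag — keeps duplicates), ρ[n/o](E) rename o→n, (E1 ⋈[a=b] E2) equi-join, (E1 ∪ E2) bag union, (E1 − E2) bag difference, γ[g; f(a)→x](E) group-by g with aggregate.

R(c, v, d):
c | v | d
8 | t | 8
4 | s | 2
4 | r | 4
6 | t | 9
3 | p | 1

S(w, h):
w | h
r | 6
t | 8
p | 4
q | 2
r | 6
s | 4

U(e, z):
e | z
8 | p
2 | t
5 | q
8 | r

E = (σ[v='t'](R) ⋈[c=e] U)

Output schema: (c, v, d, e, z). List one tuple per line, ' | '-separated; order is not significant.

Subexpression sizes:
  R → 5
  σ[v='t'](R) → 2
  U → 4
  (σ[v='t'](R) ⋈[c=e] U) → 2

== RESULT ==
c | v | d | e | z
8 | t | 8 | 8 | p
8 | t | 8 | 8 | r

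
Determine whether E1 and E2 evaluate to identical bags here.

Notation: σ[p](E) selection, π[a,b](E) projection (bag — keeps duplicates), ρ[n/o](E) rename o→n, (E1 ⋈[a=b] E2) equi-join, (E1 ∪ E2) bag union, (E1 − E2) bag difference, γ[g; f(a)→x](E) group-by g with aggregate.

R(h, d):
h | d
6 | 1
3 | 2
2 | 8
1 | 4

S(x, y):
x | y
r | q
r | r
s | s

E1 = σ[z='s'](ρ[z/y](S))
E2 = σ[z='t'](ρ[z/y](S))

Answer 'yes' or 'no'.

E1 stepwise |·|:
  S → 3
  ρ[z/y](S) → 3
  σ[z='s'](ρ[z/y](S)) → 1
E2 stepwise |·|:
  S → 3
  ρ[z/y](S) → 3
  σ[z='t'](ρ[z/y](S)) → 0

E1 result:
x | z
s | s
E2 result:
x | z
(0 rows)
Witness: ('s', 's') appears 1× in E1 but 0× in E2.

no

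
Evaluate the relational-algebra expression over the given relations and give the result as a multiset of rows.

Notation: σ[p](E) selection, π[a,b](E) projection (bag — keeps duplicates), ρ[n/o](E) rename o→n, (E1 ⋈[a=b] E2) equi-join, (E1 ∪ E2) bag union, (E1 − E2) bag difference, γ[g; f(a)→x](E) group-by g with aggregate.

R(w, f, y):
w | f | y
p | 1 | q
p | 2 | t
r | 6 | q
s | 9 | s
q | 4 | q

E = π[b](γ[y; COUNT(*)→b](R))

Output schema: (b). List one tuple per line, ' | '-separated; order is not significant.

Per-node cardinality:
  R → 5
  γ[y; COUNT(*)→b](R) → 3
  π[b](γ[y; COUNT(*)→b](R)) → 3

== RESULT ==
b
1
1
3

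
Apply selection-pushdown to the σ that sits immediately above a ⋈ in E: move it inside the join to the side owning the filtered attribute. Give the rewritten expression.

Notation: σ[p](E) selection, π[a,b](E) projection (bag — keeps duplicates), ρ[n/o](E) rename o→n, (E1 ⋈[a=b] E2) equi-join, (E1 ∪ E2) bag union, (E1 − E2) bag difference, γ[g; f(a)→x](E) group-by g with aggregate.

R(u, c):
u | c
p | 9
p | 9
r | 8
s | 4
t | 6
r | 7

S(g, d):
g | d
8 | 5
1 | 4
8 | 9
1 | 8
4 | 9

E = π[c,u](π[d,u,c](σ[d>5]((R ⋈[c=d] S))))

σ filters on d, owned by the right side.
E' = π[c,u](π[d,u,c]((R ⋈[c=d] σ[d>5](S))))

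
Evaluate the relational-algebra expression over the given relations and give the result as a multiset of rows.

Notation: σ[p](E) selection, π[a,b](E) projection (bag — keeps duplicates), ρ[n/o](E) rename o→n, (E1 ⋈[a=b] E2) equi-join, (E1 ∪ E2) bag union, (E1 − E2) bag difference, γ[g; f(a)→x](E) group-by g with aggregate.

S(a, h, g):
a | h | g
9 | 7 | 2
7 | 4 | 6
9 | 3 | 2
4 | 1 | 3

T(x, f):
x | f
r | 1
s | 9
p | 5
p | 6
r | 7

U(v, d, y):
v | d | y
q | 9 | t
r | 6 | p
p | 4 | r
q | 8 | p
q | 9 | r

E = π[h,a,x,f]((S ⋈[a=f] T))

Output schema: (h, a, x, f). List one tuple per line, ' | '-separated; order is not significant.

Stepwise |·|:
  S → 4
  T → 5
  (S ⋈[a=f] T) → 3
  π[h,a,x,f]((S ⋈[a=f] T)) → 3

== RESULT ==
h | a | x | f
3 | 9 | s | 9
4 | 7 | r | 7
7 | 9 | s | 9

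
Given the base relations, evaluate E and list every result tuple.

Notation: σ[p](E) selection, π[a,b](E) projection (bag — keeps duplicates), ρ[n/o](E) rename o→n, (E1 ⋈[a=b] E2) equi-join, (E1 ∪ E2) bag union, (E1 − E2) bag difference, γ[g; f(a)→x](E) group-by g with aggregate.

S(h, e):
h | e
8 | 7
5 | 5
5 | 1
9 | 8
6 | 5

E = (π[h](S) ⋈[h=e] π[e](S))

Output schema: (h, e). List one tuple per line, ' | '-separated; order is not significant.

Per-node cardinality:
  S → 5
  π[h](S) → 5
  S → 5
  π[e](S) → 5
  (π[h](S) ⋈[h=e] π[e](S)) → 5

== RESULT ==
h | e
5 | 5
5 | 5
5 | 5
5 | 5
8 | 8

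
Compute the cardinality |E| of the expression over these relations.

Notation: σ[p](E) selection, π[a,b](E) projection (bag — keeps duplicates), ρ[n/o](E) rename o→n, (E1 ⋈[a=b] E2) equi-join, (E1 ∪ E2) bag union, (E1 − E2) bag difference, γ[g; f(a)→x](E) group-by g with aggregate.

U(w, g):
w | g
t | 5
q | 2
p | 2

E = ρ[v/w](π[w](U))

Stepwise |·|:
  U → 3
  π[w](U) → 3
  ρ[v/w](π[w](U)) → 3

|E| = 3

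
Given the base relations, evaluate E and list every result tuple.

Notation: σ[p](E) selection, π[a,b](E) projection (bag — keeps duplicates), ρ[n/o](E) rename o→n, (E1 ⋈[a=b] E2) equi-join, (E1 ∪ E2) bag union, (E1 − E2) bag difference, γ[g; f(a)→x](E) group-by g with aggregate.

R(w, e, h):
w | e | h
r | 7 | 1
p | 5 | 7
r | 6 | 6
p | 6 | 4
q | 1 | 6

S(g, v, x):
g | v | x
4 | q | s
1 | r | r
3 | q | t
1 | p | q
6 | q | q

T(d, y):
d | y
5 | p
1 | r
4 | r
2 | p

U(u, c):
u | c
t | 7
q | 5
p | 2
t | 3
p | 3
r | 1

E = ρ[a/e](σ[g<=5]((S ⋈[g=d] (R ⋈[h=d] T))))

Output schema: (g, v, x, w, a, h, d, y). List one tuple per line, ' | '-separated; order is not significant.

Stepwise |·|:
  S → 5
  R → 5
  T → 4
  (R ⋈[h=d] T) → 2
  (S ⋈[g=d] (R ⋈[h=d] T)) → 3
  σ[g<=5]((S ⋈[g=d] (R ⋈[h=d] T))) → 3
  ρ[a/e](σ[g<=5]((S ⋈[g=d] (R ⋈[h=d] T)))) → 3

== RESULT ==
g | v | x | w | a | h | d | y
1 | p | q | r | 7 | 1 | 1 | r
1 | r | r | r | 7 | 1 | 1 | r
4 | q | s | p | 6 | 4 | 4 | r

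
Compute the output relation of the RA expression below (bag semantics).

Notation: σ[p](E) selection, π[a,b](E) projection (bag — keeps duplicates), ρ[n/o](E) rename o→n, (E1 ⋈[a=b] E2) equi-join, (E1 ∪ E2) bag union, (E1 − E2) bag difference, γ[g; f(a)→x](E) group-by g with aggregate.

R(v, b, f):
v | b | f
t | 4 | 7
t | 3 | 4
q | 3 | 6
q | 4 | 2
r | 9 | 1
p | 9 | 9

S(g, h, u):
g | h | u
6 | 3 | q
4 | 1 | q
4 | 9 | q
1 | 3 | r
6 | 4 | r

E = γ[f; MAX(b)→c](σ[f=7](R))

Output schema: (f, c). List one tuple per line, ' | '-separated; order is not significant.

Stepwise |·|:
  R → 6
  σ[f=7](R) → 1
  γ[f; MAX(b)→c](σ[f=7](R)) → 1

== RESULT ==
f | c
7 | 4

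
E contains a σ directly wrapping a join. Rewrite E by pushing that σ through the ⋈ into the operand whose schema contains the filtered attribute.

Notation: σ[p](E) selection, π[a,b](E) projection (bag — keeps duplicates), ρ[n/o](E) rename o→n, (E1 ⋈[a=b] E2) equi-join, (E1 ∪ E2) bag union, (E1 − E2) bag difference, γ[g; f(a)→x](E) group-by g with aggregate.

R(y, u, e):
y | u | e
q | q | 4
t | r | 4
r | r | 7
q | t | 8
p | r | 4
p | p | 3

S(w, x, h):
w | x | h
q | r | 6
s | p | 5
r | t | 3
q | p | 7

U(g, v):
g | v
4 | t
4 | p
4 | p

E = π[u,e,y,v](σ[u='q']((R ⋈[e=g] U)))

σ filters on u, owned by the left side.
E' = π[u,e,y,v]((σ[u='q'](R) ⋈[e=g] U))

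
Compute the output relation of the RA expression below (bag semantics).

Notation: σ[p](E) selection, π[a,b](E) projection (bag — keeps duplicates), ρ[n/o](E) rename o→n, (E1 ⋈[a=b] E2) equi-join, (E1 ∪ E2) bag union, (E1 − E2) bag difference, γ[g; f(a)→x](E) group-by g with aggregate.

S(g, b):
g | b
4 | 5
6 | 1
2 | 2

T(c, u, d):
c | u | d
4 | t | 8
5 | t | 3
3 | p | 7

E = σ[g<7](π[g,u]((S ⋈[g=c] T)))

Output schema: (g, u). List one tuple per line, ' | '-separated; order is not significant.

Subexpression sizes:
  S → 3
  T → 3
  (S ⋈[g=c] T) → 1
  π[g,u]((S ⋈[g=c] T)) → 1
  σ[g<7](π[g,u]((S ⋈[g=c] T))) → 1

== RESULT ==
g | u
4 | t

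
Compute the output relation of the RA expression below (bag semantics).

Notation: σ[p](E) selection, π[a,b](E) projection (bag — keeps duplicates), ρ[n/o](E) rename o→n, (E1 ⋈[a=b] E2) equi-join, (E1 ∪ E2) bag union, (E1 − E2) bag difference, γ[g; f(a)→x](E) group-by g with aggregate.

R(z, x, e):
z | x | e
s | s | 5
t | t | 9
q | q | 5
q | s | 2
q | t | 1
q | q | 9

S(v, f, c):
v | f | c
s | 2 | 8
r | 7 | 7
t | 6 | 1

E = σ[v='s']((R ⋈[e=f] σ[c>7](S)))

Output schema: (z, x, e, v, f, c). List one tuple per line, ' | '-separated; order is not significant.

Stepwise |·|:
  R → 6
  S → 3
  σ[c>7](S) → 1
  (R ⋈[e=f] σ[c>7](S)) → 1
  σ[v='s']((R ⋈[e=f] σ[c>7](S))) → 1

== RESULT ==
z | x | e | v | f | c
q | s | 2 | s | 2 | 8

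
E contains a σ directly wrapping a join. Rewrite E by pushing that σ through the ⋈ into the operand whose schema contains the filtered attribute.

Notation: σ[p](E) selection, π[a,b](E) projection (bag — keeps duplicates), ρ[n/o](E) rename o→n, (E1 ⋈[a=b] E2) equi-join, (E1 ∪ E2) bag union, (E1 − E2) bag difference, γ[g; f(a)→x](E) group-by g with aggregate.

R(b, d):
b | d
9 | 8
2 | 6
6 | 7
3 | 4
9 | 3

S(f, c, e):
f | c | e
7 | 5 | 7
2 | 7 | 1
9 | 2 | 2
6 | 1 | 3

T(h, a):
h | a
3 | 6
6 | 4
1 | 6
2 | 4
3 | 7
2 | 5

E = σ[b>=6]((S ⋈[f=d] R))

σ filters on b, owned by the right side.
E' = (S ⋈[f=d] σ[b>=6](R))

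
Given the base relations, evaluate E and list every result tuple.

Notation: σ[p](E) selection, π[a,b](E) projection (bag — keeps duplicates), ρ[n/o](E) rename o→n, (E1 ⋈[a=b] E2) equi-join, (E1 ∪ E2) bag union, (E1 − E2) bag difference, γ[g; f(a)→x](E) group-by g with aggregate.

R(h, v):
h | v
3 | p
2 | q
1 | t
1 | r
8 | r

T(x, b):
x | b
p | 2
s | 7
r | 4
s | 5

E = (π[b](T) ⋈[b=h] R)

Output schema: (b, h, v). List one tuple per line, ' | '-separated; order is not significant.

Stepwise |·|:
  T → 4
  π[b](T) → 4
  R → 5
  (π[b](T) ⋈[b=h] R) → 1

== RESULT ==
b | h | v
2 | 2 | q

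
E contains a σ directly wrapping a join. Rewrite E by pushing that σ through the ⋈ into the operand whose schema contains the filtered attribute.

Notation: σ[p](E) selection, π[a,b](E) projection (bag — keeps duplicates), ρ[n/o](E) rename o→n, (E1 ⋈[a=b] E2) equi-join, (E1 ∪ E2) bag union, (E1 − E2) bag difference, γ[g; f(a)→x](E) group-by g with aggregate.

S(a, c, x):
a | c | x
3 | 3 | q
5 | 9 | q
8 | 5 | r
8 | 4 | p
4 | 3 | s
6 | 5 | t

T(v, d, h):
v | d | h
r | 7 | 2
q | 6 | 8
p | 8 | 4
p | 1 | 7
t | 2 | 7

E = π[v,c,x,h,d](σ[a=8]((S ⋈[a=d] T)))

σ filters on a, owned by the left side.
E' = π[v,c,x,h,d]((σ[a=8](S) ⋈[a=d] T))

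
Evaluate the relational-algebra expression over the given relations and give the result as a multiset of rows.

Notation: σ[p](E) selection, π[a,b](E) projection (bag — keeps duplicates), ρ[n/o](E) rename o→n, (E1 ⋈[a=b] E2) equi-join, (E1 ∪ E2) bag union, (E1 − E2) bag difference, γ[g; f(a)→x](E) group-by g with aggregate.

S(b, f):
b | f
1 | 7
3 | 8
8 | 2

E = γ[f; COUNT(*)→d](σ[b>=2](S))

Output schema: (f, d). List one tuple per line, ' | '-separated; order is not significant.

Row counts bottom-up:
  S → 3
  σ[b>=2](S) → 2
  γ[f; COUNT(*)→d](σ[b>=2](S)) → 2

== RESULT ==
f | d
2 | 1
8 | 1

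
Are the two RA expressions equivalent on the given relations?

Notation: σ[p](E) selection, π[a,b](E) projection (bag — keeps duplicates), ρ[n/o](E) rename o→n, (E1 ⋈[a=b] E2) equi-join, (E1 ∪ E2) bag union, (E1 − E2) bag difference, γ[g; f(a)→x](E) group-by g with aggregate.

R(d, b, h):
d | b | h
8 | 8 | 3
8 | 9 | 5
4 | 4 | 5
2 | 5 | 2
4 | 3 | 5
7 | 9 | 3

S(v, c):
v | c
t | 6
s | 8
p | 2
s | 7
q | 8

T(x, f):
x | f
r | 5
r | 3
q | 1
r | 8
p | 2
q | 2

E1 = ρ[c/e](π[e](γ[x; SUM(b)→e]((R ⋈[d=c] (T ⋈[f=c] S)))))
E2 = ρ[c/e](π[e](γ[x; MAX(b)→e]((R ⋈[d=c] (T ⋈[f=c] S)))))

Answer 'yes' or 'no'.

E1 per-node cardinality:
  R → 6
  T → 6
  S → 5
  (T ⋈[f=c] S) → 4
  (R ⋈[d=c] (T ⋈[f=c] S)) → 6
  γ[x; SUM(b)→e]((R ⋈[d=c] (T ⋈[f=c] S))) → 3
  π[e](γ[x; SUM(b)→e]((R ⋈[d=c] (T ⋈[f=c] S)))) → 3
  ρ[c/e](π[e](γ[x; SUM(b)→e]((R ⋈[d=c] (T ⋈[f=c] S))))) → 3
E2 per-node cardinality:
  R → 6
  T → 6
  S → 5
  (T ⋈[f=c] S) → 4
  (R ⋈[d=c] (T ⋈[f=c] S)) → 6
  γ[x; MAX(b)→e]((R ⋈[d=c] (T ⋈[f=c] S))) → 3
  π[e](γ[x; MAX(b)→e]((R ⋈[d=c] (T ⋈[f=c] S)))) → 3
  ρ[c/e](π[e](γ[x; MAX(b)→e]((R ⋈[d=c] (T ⋈[f=c] S))))) → 3

E1 result:
c
5
5
34
E2 result:
c
5
5
9
Witness: (34,) appears 1× in E1 but 0× in E2.

no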